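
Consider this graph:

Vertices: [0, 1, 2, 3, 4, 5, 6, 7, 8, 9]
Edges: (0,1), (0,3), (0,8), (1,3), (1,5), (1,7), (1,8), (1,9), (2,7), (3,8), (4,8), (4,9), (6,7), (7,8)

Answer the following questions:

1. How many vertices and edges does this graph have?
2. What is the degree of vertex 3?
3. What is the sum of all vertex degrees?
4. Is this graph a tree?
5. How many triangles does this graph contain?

Count: 10 vertices, 14 edges.
Vertex 3 has neighbors [0, 1, 8], degree = 3.
Handshaking lemma: 2 * 14 = 28.
A tree on 10 vertices has 9 edges. This graph has 14 edges (5 extra). Not a tree.
Number of triangles = 5.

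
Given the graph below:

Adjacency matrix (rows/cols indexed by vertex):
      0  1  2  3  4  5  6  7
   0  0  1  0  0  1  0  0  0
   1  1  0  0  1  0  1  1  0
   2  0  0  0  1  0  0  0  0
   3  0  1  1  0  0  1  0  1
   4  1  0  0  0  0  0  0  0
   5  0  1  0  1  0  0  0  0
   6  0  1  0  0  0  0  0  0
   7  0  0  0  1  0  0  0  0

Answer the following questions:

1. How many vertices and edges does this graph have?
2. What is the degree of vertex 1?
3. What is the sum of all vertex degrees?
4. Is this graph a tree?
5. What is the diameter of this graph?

Count: 8 vertices, 8 edges.
Vertex 1 has neighbors [0, 3, 5, 6], degree = 4.
Handshaking lemma: 2 * 8 = 16.
A tree on 8 vertices has 7 edges. This graph has 8 edges (1 extra). Not a tree.
Diameter (longest shortest path) = 4.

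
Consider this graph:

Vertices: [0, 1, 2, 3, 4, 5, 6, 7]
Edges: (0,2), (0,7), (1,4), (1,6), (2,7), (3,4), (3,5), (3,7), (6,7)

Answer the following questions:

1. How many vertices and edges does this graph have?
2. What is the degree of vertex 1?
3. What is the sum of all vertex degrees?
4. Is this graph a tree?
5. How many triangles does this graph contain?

Count: 8 vertices, 9 edges.
Vertex 1 has neighbors [4, 6], degree = 2.
Handshaking lemma: 2 * 9 = 18.
A tree on 8 vertices has 7 edges. This graph has 9 edges (2 extra). Not a tree.
Number of triangles = 1.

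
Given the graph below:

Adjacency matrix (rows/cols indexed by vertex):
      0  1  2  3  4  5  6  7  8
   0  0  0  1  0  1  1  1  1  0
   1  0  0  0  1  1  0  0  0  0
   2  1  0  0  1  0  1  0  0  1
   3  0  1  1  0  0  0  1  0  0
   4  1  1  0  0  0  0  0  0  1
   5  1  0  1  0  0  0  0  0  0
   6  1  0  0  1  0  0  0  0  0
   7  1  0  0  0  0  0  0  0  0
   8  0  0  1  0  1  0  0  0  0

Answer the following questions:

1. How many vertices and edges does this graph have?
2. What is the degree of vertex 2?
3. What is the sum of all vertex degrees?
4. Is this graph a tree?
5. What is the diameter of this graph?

Count: 9 vertices, 12 edges.
Vertex 2 has neighbors [0, 3, 5, 8], degree = 4.
Handshaking lemma: 2 * 12 = 24.
A tree on 9 vertices has 8 edges. This graph has 12 edges (4 extra). Not a tree.
Diameter (longest shortest path) = 3.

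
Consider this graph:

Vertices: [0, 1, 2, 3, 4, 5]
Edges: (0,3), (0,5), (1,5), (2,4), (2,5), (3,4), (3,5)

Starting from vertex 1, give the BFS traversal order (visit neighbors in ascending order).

BFS from vertex 1 (neighbors processed in ascending order):
Visit order: 1, 5, 0, 2, 3, 4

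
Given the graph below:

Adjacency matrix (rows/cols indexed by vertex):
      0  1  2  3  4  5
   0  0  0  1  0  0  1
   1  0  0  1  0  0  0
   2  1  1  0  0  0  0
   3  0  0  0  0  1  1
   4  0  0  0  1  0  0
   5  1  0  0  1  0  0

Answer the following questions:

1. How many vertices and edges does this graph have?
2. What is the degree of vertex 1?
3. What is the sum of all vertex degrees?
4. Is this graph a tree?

Count: 6 vertices, 5 edges.
Vertex 1 has neighbors [2], degree = 1.
Handshaking lemma: 2 * 5 = 10.
A graph is a tree iff it is connected and has exactly n-1 edges. This graph is connected (all 6 vertices in one component) and has 6-1 = 5 edges. It is a tree.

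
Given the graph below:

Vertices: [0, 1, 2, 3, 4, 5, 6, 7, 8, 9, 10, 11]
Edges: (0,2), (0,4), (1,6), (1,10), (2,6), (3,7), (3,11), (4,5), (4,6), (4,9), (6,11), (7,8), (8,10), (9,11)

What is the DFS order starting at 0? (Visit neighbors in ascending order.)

DFS from vertex 0 (neighbors processed in ascending order):
Visit order: 0, 2, 6, 1, 10, 8, 7, 3, 11, 9, 4, 5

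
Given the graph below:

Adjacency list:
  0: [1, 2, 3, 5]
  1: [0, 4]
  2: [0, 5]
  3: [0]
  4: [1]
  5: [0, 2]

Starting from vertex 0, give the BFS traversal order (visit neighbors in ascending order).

BFS from vertex 0 (neighbors processed in ascending order):
Visit order: 0, 1, 2, 3, 5, 4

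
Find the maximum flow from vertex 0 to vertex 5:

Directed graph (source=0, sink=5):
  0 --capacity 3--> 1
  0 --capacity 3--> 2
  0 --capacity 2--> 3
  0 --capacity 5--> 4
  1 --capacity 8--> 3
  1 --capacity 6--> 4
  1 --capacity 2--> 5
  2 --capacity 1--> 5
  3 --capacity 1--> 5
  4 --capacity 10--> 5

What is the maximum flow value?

Computing max flow:
  Flow on (0->1): 3/3
  Flow on (0->2): 1/3
  Flow on (0->3): 1/2
  Flow on (0->4): 5/5
  Flow on (1->4): 1/6
  Flow on (1->5): 2/2
  Flow on (2->5): 1/1
  Flow on (3->5): 1/1
  Flow on (4->5): 6/10
Maximum flow = 10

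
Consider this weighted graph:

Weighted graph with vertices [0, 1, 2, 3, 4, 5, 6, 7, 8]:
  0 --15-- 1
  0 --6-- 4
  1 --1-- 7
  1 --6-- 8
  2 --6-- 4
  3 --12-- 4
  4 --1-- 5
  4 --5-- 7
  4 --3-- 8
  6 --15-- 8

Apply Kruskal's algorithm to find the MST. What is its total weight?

Applying Kruskal's algorithm (sort edges by weight, add if no cycle):
  Add (1,7) w=1
  Add (4,5) w=1
  Add (4,8) w=3
  Add (4,7) w=5
  Add (0,4) w=6
  Skip (1,8) w=6 (creates cycle)
  Add (2,4) w=6
  Add (3,4) w=12
  Skip (0,1) w=15 (creates cycle)
  Add (6,8) w=15
MST weight = 49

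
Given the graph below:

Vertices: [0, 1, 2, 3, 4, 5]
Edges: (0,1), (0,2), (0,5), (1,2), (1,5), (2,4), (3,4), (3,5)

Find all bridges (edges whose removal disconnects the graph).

No bridges found. The graph is 2-edge-connected (no single edge removal disconnects it).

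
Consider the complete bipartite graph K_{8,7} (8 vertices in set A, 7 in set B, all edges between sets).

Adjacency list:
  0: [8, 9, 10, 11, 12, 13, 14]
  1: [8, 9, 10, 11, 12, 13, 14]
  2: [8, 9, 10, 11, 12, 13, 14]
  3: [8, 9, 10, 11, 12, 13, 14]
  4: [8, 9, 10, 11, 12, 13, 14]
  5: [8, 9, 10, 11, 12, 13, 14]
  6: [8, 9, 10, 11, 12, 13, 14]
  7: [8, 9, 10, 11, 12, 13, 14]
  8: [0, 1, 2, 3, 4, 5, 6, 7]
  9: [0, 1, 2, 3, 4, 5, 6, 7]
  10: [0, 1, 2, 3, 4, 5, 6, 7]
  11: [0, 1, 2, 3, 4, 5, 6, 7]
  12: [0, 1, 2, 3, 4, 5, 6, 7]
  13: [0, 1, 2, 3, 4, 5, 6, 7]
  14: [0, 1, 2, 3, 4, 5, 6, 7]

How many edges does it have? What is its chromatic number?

K_{8,7} has 8 * 7 = 56 edges.
Bipartite graphs have chromatic number 2 (color each partition differently).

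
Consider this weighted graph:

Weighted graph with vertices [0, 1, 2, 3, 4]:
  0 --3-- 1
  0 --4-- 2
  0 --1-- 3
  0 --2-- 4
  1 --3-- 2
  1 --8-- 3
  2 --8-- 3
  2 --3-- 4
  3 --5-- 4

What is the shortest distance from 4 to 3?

Using Dijkstra's algorithm from vertex 4:
Shortest path: 4 -> 0 -> 3
Total weight: 2 + 1 = 3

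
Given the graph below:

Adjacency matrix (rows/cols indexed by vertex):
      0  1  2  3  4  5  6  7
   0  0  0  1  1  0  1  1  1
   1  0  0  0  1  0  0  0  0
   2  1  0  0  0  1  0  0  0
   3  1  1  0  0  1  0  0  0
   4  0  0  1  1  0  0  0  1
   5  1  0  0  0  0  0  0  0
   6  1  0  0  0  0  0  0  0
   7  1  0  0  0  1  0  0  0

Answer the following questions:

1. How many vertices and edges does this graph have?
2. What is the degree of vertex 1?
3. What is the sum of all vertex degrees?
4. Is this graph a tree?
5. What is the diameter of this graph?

Count: 8 vertices, 9 edges.
Vertex 1 has neighbors [3], degree = 1.
Handshaking lemma: 2 * 9 = 18.
A tree on 8 vertices has 7 edges. This graph has 9 edges (2 extra). Not a tree.
Diameter (longest shortest path) = 3.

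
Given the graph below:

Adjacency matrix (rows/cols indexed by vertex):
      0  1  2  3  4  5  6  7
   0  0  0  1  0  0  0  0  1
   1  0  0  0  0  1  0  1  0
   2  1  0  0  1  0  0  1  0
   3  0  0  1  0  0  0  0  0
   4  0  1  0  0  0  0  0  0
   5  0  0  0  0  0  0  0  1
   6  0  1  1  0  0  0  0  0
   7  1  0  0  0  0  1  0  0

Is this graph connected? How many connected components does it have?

Checking connectivity: the graph has 1 connected component(s).
All vertices are reachable from each other. The graph IS connected.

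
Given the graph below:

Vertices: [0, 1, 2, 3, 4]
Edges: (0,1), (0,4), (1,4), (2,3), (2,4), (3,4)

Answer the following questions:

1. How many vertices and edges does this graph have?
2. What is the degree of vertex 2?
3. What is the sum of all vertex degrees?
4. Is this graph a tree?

Count: 5 vertices, 6 edges.
Vertex 2 has neighbors [3, 4], degree = 2.
Handshaking lemma: 2 * 6 = 12.
A tree on 5 vertices has 4 edges. This graph has 6 edges (2 extra). Not a tree.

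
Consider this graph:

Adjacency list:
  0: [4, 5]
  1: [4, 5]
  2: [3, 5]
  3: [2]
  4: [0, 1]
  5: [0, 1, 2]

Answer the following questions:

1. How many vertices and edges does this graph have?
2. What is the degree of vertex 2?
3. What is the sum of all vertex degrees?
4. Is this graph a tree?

Count: 6 vertices, 6 edges.
Vertex 2 has neighbors [3, 5], degree = 2.
Handshaking lemma: 2 * 6 = 12.
A tree on 6 vertices has 5 edges. This graph has 6 edges (1 extra). Not a tree.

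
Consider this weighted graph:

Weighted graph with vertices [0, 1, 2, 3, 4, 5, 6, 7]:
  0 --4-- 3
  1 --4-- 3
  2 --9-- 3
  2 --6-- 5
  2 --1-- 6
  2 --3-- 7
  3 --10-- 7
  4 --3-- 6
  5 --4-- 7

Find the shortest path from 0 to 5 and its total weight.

Using Dijkstra's algorithm from vertex 0:
Shortest path: 0 -> 3 -> 7 -> 5
Total weight: 4 + 10 + 4 = 18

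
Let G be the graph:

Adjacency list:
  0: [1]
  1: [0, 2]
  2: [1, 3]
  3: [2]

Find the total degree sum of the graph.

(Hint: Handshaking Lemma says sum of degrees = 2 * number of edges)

Count edges: 3 edges.
By Handshaking Lemma: sum of degrees = 2 * 3 = 6.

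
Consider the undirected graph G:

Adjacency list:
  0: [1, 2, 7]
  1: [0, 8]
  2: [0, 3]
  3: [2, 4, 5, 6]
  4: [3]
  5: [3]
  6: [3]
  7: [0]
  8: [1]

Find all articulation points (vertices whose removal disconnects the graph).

An articulation point is a vertex whose removal disconnects the graph.
Articulation points: [0, 1, 2, 3]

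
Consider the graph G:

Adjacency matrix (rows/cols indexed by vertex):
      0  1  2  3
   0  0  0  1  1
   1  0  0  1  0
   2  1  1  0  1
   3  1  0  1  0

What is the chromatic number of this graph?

The graph has a maximum clique of size 3 (lower bound on chromatic number).
A valid 3-coloring: {0: 1, 1: 1, 2: 0, 3: 2}.
Chromatic number = 3.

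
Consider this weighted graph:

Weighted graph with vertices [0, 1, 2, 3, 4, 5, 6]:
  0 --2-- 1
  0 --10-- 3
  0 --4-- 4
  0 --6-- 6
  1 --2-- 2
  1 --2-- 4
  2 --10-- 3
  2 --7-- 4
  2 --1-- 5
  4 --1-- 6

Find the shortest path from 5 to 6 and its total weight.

Using Dijkstra's algorithm from vertex 5:
Shortest path: 5 -> 2 -> 1 -> 4 -> 6
Total weight: 1 + 2 + 2 + 1 = 6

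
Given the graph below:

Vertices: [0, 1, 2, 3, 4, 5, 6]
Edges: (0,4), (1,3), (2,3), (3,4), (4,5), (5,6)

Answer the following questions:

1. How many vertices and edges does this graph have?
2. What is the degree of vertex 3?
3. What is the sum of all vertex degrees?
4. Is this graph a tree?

Count: 7 vertices, 6 edges.
Vertex 3 has neighbors [1, 2, 4], degree = 3.
Handshaking lemma: 2 * 6 = 12.
A graph is a tree iff it is connected and has exactly n-1 edges. This graph is connected (all 7 vertices in one component) and has 7-1 = 6 edges. It is a tree.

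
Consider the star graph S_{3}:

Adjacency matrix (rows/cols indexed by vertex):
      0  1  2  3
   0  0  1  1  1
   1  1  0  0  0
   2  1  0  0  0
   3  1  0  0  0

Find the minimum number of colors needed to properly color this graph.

S_{3} has one hub adjacent to 3 leaves; leaves are pairwise non-adjacent.
Color the hub 0 and every leaf 1.
Chromatic number = 2.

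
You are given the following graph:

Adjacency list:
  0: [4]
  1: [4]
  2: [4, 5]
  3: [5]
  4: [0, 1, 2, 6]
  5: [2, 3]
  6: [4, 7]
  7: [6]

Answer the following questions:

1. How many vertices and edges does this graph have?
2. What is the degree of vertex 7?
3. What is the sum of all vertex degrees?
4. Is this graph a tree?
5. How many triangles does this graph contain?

Count: 8 vertices, 7 edges.
Vertex 7 has neighbors [6], degree = 1.
Handshaking lemma: 2 * 7 = 14.
A graph is a tree iff it is connected and has exactly n-1 edges. This graph is connected (all 8 vertices in one component) and has 8-1 = 7 edges. It is a tree.
Number of triangles = 0.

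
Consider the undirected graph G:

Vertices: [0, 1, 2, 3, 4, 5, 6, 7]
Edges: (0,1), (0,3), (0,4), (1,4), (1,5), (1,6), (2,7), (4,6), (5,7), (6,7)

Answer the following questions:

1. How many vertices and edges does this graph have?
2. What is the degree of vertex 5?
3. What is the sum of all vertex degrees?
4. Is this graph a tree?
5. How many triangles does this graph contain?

Count: 8 vertices, 10 edges.
Vertex 5 has neighbors [1, 7], degree = 2.
Handshaking lemma: 2 * 10 = 20.
A tree on 8 vertices has 7 edges. This graph has 10 edges (3 extra). Not a tree.
Number of triangles = 2.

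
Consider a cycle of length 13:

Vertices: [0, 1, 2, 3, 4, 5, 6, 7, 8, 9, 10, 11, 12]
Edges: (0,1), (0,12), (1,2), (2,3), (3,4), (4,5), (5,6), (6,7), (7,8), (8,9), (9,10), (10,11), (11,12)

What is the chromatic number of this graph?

This is an odd cycle (C_13). Odd cycles are not bipartite (any 2-coloring forces two adjacent vertices to match), and 3 colors suffice.
Chromatic number = 3.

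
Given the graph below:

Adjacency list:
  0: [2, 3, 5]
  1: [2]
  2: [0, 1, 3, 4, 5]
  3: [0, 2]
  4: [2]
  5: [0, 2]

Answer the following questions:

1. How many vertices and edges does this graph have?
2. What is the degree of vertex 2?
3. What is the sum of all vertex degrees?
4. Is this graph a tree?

Count: 6 vertices, 7 edges.
Vertex 2 has neighbors [0, 1, 3, 4, 5], degree = 5.
Handshaking lemma: 2 * 7 = 14.
A tree on 6 vertices has 5 edges. This graph has 7 edges (2 extra). Not a tree.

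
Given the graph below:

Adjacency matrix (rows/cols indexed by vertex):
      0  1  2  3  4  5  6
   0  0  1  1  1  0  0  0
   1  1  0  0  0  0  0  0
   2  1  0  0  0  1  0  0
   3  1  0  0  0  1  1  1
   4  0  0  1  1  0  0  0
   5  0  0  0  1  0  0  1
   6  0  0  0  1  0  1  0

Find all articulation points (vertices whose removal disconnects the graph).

An articulation point is a vertex whose removal disconnects the graph.
Articulation points: [0, 3]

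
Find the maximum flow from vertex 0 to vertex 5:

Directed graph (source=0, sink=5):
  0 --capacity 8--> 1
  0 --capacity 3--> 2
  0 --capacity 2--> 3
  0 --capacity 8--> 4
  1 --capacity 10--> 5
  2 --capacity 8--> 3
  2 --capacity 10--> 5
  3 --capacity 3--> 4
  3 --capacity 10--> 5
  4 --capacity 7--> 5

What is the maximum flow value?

Computing max flow:
  Flow on (0->1): 8/8
  Flow on (0->2): 3/3
  Flow on (0->3): 2/2
  Flow on (0->4): 7/8
  Flow on (1->5): 8/10
  Flow on (2->5): 3/10
  Flow on (3->5): 2/10
  Flow on (4->5): 7/7
Maximum flow = 20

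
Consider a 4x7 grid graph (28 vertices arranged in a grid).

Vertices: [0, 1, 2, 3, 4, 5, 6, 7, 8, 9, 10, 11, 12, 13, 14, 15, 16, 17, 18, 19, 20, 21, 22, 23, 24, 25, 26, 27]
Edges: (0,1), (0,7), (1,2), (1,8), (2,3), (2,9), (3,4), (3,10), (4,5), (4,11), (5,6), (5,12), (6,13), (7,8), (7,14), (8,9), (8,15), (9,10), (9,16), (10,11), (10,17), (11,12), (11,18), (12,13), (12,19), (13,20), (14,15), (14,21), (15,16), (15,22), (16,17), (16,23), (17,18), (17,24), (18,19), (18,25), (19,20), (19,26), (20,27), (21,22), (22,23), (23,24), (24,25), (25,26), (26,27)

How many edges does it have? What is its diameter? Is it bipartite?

A 4x7 grid has 21 vertical edges and 24 horizontal edges.
Total edges = 21 + 24 = 45.
Diameter = (4-1) + (7-1) = 9 (corner to opposite corner).
Grid graphs are bipartite (checkerboard coloring).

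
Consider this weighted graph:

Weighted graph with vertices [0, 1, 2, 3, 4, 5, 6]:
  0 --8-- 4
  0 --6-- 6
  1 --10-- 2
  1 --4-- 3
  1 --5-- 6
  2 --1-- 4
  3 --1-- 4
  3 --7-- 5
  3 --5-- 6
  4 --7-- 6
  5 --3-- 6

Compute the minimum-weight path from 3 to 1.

Using Dijkstra's algorithm from vertex 3:
Shortest path: 3 -> 1
Total weight: 4 = 4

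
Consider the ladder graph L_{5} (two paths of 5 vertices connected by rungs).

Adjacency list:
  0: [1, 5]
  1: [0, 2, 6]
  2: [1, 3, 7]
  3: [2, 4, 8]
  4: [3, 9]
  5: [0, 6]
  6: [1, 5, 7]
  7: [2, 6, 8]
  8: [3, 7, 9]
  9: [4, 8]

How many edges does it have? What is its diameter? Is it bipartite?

Ladder graph L_{5}: 5 rungs + 2 * (5-1) path edges = 5 + 8 = 13 edges.
Diameter = 5.
Ladder graphs are bipartite (alternating coloring along each path).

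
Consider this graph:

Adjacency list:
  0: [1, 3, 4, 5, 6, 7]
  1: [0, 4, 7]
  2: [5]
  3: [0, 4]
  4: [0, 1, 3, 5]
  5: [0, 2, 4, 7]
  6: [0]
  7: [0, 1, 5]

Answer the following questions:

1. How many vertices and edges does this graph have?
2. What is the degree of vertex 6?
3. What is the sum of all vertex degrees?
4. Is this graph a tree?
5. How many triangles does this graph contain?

Count: 8 vertices, 12 edges.
Vertex 6 has neighbors [0], degree = 1.
Handshaking lemma: 2 * 12 = 24.
A tree on 8 vertices has 7 edges. This graph has 12 edges (5 extra). Not a tree.
Number of triangles = 5.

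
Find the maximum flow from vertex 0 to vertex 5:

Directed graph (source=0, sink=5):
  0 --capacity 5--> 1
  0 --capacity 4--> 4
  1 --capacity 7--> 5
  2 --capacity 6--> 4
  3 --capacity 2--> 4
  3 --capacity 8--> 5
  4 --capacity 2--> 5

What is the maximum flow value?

Computing max flow:
  Flow on (0->1): 5/5
  Flow on (0->4): 2/4
  Flow on (1->5): 5/7
  Flow on (4->5): 2/2
Maximum flow = 7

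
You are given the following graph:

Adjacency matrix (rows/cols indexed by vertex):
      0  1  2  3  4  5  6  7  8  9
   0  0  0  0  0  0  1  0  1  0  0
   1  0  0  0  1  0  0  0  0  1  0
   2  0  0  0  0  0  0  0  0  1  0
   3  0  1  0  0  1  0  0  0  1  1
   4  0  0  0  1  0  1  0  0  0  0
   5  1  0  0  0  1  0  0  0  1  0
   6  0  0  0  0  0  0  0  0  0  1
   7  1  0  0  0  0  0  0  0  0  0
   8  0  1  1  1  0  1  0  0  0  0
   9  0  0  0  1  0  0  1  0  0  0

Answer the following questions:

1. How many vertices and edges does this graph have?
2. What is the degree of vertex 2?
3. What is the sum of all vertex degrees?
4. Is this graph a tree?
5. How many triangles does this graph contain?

Count: 10 vertices, 11 edges.
Vertex 2 has neighbors [8], degree = 1.
Handshaking lemma: 2 * 11 = 22.
A tree on 10 vertices has 9 edges. This graph has 11 edges (2 extra). Not a tree.
Number of triangles = 1.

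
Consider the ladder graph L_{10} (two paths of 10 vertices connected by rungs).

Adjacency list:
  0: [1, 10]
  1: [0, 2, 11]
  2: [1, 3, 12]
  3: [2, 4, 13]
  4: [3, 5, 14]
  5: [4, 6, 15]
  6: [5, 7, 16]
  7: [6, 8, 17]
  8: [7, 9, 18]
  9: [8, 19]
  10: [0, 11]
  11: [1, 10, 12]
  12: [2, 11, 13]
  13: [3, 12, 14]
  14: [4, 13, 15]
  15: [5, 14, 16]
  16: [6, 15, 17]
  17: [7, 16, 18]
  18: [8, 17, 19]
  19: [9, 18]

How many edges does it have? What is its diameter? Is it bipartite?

Ladder graph L_{10}: 10 rungs + 2 * (10-1) path edges = 10 + 18 = 28 edges.
Diameter = 10.
Ladder graphs are bipartite (alternating coloring along each path).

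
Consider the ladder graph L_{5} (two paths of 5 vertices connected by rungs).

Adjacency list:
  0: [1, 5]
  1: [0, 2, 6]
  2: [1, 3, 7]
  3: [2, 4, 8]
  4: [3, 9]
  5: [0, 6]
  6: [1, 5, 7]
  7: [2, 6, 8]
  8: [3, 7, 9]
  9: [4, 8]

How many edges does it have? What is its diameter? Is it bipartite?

Ladder graph L_{5}: 5 rungs + 2 * (5-1) path edges = 5 + 8 = 13 edges.
Diameter = 5.
Ladder graphs are bipartite (alternating coloring along each path).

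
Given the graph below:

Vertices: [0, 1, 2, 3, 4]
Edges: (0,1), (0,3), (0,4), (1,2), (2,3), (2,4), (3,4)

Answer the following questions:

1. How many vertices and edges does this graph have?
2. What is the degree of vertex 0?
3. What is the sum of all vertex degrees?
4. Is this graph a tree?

Count: 5 vertices, 7 edges.
Vertex 0 has neighbors [1, 3, 4], degree = 3.
Handshaking lemma: 2 * 7 = 14.
A tree on 5 vertices has 4 edges. This graph has 7 edges (3 extra). Not a tree.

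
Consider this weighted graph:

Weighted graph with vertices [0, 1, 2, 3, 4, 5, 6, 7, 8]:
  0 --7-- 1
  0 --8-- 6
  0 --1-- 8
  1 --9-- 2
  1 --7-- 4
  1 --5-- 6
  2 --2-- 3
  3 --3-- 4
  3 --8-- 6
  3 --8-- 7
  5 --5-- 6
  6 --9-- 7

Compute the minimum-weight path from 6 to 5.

Using Dijkstra's algorithm from vertex 6:
Shortest path: 6 -> 5
Total weight: 5 = 5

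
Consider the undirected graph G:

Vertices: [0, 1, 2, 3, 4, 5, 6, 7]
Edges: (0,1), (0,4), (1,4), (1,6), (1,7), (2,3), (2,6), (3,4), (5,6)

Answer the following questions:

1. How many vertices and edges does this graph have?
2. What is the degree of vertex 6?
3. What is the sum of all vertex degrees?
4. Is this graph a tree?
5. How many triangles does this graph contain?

Count: 8 vertices, 9 edges.
Vertex 6 has neighbors [1, 2, 5], degree = 3.
Handshaking lemma: 2 * 9 = 18.
A tree on 8 vertices has 7 edges. This graph has 9 edges (2 extra). Not a tree.
Number of triangles = 1.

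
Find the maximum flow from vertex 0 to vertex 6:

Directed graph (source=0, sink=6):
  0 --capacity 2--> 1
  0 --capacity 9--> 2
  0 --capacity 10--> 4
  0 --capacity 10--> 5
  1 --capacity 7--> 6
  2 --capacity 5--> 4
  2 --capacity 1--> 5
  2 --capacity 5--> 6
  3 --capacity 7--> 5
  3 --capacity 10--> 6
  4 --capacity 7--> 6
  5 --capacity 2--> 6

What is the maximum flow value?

Computing max flow:
  Flow on (0->1): 2/2
  Flow on (0->2): 6/9
  Flow on (0->4): 7/10
  Flow on (0->5): 1/10
  Flow on (1->6): 2/7
  Flow on (2->5): 1/1
  Flow on (2->6): 5/5
  Flow on (4->6): 7/7
  Flow on (5->6): 2/2
Maximum flow = 16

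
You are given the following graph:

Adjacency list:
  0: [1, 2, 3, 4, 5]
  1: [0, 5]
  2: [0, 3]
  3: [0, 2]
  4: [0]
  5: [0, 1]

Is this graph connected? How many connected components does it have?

Checking connectivity: the graph has 1 connected component(s).
All vertices are reachable from each other. The graph IS connected.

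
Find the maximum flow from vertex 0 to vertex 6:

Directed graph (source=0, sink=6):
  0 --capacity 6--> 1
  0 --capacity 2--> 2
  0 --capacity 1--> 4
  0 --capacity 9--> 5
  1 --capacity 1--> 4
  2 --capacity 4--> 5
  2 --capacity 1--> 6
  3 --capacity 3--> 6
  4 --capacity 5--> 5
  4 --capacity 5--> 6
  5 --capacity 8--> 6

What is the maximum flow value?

Computing max flow:
  Flow on (0->1): 1/6
  Flow on (0->2): 1/2
  Flow on (0->4): 1/1
  Flow on (0->5): 8/9
  Flow on (1->4): 1/1
  Flow on (2->6): 1/1
  Flow on (4->6): 2/5
  Flow on (5->6): 8/8
Maximum flow = 11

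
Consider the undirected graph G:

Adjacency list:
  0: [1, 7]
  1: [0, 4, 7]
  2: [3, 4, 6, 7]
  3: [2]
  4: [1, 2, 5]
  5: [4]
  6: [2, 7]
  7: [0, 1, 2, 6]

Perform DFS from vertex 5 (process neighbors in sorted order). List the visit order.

DFS from vertex 5 (neighbors processed in ascending order):
Visit order: 5, 4, 1, 0, 7, 2, 3, 6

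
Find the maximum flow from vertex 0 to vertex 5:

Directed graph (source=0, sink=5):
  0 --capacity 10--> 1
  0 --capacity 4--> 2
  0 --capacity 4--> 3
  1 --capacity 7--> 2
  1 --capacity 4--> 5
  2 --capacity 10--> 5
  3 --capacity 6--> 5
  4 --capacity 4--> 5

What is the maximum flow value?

Computing max flow:
  Flow on (0->1): 10/10
  Flow on (0->2): 4/4
  Flow on (0->3): 4/4
  Flow on (1->2): 6/7
  Flow on (1->5): 4/4
  Flow on (2->5): 10/10
  Flow on (3->5): 4/6
Maximum flow = 18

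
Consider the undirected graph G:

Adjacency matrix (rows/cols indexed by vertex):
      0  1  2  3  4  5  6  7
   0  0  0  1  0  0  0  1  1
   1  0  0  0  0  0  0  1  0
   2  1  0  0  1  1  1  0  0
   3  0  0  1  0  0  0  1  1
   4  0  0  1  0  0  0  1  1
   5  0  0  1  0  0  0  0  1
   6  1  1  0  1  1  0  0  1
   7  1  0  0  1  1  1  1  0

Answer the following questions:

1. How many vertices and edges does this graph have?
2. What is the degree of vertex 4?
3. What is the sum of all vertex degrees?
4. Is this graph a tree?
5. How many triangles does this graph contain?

Count: 8 vertices, 13 edges.
Vertex 4 has neighbors [2, 6, 7], degree = 3.
Handshaking lemma: 2 * 13 = 26.
A tree on 8 vertices has 7 edges. This graph has 13 edges (6 extra). Not a tree.
Number of triangles = 3.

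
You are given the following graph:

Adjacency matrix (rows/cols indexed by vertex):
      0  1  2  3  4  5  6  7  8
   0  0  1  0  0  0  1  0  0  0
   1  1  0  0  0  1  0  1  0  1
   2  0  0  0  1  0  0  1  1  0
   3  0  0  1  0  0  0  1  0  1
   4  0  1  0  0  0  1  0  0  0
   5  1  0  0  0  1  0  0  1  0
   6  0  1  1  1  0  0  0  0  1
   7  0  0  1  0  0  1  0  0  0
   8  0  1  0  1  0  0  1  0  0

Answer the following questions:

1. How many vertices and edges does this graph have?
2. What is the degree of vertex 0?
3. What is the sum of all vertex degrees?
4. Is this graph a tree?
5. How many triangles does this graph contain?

Count: 9 vertices, 13 edges.
Vertex 0 has neighbors [1, 5], degree = 2.
Handshaking lemma: 2 * 13 = 26.
A tree on 9 vertices has 8 edges. This graph has 13 edges (5 extra). Not a tree.
Number of triangles = 3.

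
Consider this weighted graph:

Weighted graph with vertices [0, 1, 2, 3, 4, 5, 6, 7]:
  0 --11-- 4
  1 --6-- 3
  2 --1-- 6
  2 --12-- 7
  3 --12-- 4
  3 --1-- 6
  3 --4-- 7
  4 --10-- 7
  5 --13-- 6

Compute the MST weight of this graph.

Applying Kruskal's algorithm (sort edges by weight, add if no cycle):
  Add (2,6) w=1
  Add (3,6) w=1
  Add (3,7) w=4
  Add (1,3) w=6
  Add (4,7) w=10
  Add (0,4) w=11
  Skip (2,7) w=12 (creates cycle)
  Skip (3,4) w=12 (creates cycle)
  Add (5,6) w=13
MST weight = 46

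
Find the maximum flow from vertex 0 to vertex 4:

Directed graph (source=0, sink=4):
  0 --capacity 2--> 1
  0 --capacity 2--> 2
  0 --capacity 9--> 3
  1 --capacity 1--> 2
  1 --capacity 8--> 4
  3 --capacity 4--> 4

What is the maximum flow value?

Computing max flow:
  Flow on (0->1): 2/2
  Flow on (0->3): 4/9
  Flow on (1->4): 2/8
  Flow on (3->4): 4/4
Maximum flow = 6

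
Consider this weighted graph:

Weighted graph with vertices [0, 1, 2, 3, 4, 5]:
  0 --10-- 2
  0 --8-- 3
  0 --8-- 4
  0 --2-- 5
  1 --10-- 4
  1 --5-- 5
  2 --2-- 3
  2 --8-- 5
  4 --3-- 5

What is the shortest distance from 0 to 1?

Using Dijkstra's algorithm from vertex 0:
Shortest path: 0 -> 5 -> 1
Total weight: 2 + 5 = 7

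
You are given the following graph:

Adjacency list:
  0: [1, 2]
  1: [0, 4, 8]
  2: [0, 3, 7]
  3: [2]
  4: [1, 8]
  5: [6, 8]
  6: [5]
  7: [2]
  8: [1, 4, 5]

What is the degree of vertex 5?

Vertex 5 has neighbors [6, 8], so deg(5) = 2.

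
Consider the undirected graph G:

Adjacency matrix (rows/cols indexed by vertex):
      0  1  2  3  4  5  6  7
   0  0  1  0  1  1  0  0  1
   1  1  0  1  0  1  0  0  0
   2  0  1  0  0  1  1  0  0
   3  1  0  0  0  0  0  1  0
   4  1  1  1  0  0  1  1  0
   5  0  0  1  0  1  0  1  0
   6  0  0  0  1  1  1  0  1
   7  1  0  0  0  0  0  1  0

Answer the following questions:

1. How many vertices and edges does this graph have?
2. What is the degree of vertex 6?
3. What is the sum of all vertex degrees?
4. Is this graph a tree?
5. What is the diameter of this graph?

Count: 8 vertices, 13 edges.
Vertex 6 has neighbors [3, 4, 5, 7], degree = 4.
Handshaking lemma: 2 * 13 = 26.
A tree on 8 vertices has 7 edges. This graph has 13 edges (6 extra). Not a tree.
Diameter (longest shortest path) = 3.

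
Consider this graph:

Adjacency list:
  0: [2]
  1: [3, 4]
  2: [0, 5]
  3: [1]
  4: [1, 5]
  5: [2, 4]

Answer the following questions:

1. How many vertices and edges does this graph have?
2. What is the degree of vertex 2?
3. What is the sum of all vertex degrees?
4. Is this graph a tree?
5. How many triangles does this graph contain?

Count: 6 vertices, 5 edges.
Vertex 2 has neighbors [0, 5], degree = 2.
Handshaking lemma: 2 * 5 = 10.
A graph is a tree iff it is connected and has exactly n-1 edges. This graph is connected (all 6 vertices in one component) and has 6-1 = 5 edges. It is a tree.
Number of triangles = 0.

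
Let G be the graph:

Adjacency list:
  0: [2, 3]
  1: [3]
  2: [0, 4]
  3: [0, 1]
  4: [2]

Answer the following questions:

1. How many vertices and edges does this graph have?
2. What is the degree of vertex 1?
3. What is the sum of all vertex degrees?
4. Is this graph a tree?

Count: 5 vertices, 4 edges.
Vertex 1 has neighbors [3], degree = 1.
Handshaking lemma: 2 * 4 = 8.
A graph is a tree iff it is connected and has exactly n-1 edges. This graph is connected (all 5 vertices in one component) and has 5-1 = 4 edges. It is a tree.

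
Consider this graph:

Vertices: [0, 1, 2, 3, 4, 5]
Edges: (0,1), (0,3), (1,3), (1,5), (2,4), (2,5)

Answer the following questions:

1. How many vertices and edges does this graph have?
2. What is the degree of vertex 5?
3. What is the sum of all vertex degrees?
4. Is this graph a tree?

Count: 6 vertices, 6 edges.
Vertex 5 has neighbors [1, 2], degree = 2.
Handshaking lemma: 2 * 6 = 12.
A tree on 6 vertices has 5 edges. This graph has 6 edges (1 extra). Not a tree.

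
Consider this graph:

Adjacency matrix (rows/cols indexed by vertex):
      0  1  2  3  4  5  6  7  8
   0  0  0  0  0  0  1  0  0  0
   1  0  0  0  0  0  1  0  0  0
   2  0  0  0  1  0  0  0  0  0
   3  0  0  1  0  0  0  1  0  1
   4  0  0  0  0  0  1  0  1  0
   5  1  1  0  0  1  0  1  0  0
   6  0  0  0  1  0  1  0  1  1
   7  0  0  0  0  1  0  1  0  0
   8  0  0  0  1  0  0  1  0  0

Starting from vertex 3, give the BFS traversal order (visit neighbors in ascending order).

BFS from vertex 3 (neighbors processed in ascending order):
Visit order: 3, 2, 6, 8, 5, 7, 0, 1, 4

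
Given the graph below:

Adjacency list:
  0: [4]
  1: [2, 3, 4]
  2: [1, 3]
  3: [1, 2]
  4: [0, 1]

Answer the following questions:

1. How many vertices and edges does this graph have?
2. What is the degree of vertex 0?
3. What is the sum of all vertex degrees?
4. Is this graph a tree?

Count: 5 vertices, 5 edges.
Vertex 0 has neighbors [4], degree = 1.
Handshaking lemma: 2 * 5 = 10.
A tree on 5 vertices has 4 edges. This graph has 5 edges (1 extra). Not a tree.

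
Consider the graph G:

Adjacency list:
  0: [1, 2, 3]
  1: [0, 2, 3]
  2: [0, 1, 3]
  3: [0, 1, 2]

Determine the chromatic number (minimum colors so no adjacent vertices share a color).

The graph has a maximum clique of size 4 (lower bound on chromatic number).
A valid 4-coloring: {0: 0, 1: 1, 2: 2, 3: 3}.
Chromatic number = 4.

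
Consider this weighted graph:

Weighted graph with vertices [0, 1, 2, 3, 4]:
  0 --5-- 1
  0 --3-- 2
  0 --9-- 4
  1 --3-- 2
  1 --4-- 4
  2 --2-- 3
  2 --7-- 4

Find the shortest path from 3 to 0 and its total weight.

Using Dijkstra's algorithm from vertex 3:
Shortest path: 3 -> 2 -> 0
Total weight: 2 + 3 = 5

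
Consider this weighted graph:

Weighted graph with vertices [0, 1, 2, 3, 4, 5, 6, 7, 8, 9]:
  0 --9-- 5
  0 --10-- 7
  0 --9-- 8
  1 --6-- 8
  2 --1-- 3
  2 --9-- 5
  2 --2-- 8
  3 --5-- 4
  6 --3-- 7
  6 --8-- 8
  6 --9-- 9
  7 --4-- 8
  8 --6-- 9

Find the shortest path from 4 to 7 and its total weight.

Using Dijkstra's algorithm from vertex 4:
Shortest path: 4 -> 3 -> 2 -> 8 -> 7
Total weight: 5 + 1 + 2 + 4 = 12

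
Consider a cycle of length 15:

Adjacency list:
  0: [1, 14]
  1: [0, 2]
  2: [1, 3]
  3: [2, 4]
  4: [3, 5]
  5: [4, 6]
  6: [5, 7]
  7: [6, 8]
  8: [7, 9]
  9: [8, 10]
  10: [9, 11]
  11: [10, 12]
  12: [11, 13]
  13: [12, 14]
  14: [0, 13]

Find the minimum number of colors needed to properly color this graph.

This is an odd cycle (C_15). Odd cycles are not bipartite (any 2-coloring forces two adjacent vertices to match), and 3 colors suffice.
Chromatic number = 3.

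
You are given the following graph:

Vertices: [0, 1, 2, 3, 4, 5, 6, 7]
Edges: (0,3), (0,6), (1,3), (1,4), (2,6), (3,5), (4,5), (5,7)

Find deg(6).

Vertex 6 has neighbors [0, 2], so deg(6) = 2.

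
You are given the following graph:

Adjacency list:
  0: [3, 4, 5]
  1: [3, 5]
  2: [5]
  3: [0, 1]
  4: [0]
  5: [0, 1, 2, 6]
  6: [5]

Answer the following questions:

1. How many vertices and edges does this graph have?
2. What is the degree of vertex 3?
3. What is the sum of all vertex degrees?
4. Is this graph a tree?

Count: 7 vertices, 7 edges.
Vertex 3 has neighbors [0, 1], degree = 2.
Handshaking lemma: 2 * 7 = 14.
A tree on 7 vertices has 6 edges. This graph has 7 edges (1 extra). Not a tree.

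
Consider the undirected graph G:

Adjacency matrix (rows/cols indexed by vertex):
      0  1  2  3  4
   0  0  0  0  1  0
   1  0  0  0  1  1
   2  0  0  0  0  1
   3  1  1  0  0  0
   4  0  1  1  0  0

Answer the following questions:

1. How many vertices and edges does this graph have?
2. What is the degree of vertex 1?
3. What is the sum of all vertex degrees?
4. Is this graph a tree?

Count: 5 vertices, 4 edges.
Vertex 1 has neighbors [3, 4], degree = 2.
Handshaking lemma: 2 * 4 = 8.
A graph is a tree iff it is connected and has exactly n-1 edges. This graph is connected (all 5 vertices in one component) and has 5-1 = 4 edges. It is a tree.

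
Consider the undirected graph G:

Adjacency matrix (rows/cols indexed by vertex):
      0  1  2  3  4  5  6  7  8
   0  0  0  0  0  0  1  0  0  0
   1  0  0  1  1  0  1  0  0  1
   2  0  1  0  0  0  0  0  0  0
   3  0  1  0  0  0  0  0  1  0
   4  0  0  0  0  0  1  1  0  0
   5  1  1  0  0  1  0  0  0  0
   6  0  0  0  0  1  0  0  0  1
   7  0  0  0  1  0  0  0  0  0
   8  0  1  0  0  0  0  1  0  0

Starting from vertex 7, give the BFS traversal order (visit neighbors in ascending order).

BFS from vertex 7 (neighbors processed in ascending order):
Visit order: 7, 3, 1, 2, 5, 8, 0, 4, 6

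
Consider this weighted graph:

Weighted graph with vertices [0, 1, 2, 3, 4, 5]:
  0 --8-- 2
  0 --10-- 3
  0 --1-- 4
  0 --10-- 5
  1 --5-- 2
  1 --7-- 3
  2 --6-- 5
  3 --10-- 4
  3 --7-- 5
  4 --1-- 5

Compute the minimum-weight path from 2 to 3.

Using Dijkstra's algorithm from vertex 2:
Shortest path: 2 -> 1 -> 3
Total weight: 5 + 7 = 12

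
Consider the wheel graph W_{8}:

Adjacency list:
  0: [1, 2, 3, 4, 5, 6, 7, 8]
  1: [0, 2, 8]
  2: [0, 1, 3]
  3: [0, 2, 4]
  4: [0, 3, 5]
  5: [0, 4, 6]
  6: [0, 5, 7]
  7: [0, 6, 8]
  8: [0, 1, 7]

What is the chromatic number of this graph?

W_{8} = C_{8} plus a hub adjacent to every cycle vertex.
The outer cycle needs 2 colors (even cycle); the hub is adjacent to all of them so needs a fresh color.
Chromatic number = 2 + 1 = 3.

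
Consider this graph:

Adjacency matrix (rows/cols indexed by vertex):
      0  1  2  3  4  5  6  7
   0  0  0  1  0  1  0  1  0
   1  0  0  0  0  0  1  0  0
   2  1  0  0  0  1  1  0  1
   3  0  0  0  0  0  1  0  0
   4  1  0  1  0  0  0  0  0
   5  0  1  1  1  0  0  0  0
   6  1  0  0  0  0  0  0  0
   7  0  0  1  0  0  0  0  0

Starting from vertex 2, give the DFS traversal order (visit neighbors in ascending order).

DFS from vertex 2 (neighbors processed in ascending order):
Visit order: 2, 0, 4, 6, 5, 1, 3, 7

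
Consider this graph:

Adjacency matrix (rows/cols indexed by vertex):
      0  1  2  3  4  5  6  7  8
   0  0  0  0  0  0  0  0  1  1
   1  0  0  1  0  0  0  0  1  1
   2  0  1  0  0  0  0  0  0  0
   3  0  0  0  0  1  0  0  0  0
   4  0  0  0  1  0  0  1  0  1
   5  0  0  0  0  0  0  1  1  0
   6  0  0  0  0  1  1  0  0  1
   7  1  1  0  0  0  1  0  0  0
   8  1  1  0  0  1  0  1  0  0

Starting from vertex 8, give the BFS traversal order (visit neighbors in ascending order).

BFS from vertex 8 (neighbors processed in ascending order):
Visit order: 8, 0, 1, 4, 6, 7, 2, 3, 5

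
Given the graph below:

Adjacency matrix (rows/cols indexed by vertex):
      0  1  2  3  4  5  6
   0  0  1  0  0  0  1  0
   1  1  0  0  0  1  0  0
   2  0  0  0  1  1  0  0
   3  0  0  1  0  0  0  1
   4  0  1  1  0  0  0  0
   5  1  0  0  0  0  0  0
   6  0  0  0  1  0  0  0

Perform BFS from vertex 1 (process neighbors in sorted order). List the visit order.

BFS from vertex 1 (neighbors processed in ascending order):
Visit order: 1, 0, 4, 5, 2, 3, 6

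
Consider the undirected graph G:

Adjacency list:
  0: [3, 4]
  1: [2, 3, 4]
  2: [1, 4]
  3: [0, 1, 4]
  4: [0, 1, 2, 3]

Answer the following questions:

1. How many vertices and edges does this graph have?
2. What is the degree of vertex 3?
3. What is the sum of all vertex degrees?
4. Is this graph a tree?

Count: 5 vertices, 7 edges.
Vertex 3 has neighbors [0, 1, 4], degree = 3.
Handshaking lemma: 2 * 7 = 14.
A tree on 5 vertices has 4 edges. This graph has 7 edges (3 extra). Not a tree.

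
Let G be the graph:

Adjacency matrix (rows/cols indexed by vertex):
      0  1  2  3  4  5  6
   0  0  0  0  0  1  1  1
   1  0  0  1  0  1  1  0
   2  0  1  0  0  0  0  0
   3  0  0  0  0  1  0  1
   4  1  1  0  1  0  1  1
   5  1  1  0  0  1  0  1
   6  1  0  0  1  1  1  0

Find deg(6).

Vertex 6 has neighbors [0, 3, 4, 5], so deg(6) = 4.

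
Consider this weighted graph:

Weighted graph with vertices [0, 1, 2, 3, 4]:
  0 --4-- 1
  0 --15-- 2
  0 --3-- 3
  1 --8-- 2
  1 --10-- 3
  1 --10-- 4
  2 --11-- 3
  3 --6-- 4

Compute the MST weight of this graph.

Applying Kruskal's algorithm (sort edges by weight, add if no cycle):
  Add (0,3) w=3
  Add (0,1) w=4
  Add (3,4) w=6
  Add (1,2) w=8
  Skip (1,4) w=10 (creates cycle)
  Skip (1,3) w=10 (creates cycle)
  Skip (2,3) w=11 (creates cycle)
  Skip (0,2) w=15 (creates cycle)
MST weight = 21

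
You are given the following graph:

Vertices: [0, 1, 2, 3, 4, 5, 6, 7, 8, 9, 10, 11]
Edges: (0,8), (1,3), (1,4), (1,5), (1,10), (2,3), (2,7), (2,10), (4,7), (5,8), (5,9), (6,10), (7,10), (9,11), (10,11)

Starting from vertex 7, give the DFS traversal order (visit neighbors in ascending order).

DFS from vertex 7 (neighbors processed in ascending order):
Visit order: 7, 2, 3, 1, 4, 5, 8, 0, 9, 11, 10, 6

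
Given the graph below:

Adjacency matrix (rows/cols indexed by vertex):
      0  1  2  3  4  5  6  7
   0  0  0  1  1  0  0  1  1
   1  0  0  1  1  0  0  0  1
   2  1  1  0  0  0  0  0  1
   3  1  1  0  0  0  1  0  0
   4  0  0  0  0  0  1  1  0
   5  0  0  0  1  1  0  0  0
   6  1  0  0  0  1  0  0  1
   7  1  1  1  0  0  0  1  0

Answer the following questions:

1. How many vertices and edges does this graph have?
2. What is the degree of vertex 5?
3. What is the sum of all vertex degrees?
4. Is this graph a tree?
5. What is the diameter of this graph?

Count: 8 vertices, 12 edges.
Vertex 5 has neighbors [3, 4], degree = 2.
Handshaking lemma: 2 * 12 = 24.
A tree on 8 vertices has 7 edges. This graph has 12 edges (5 extra). Not a tree.
Diameter (longest shortest path) = 3.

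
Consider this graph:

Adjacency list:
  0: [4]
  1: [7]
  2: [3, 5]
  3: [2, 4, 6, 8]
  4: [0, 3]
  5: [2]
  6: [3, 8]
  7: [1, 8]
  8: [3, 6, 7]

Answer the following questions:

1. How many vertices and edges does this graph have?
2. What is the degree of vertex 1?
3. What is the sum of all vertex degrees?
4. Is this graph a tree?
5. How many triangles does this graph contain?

Count: 9 vertices, 9 edges.
Vertex 1 has neighbors [7], degree = 1.
Handshaking lemma: 2 * 9 = 18.
A tree on 9 vertices has 8 edges. This graph has 9 edges (1 extra). Not a tree.
Number of triangles = 1.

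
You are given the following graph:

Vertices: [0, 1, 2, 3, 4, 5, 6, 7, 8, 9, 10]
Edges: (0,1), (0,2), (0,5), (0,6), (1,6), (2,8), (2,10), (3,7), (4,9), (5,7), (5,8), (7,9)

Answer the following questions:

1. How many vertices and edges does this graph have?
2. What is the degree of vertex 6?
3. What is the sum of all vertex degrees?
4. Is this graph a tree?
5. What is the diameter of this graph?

Count: 11 vertices, 12 edges.
Vertex 6 has neighbors [0, 1], degree = 2.
Handshaking lemma: 2 * 12 = 24.
A tree on 11 vertices has 10 edges. This graph has 12 edges (2 extra). Not a tree.
Diameter (longest shortest path) = 6.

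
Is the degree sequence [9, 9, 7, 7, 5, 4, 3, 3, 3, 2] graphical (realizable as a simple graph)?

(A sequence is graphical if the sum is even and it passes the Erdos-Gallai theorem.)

Sum of degrees = 52. Sum is even but fails Erdos-Gallai. The sequence is NOT graphical.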